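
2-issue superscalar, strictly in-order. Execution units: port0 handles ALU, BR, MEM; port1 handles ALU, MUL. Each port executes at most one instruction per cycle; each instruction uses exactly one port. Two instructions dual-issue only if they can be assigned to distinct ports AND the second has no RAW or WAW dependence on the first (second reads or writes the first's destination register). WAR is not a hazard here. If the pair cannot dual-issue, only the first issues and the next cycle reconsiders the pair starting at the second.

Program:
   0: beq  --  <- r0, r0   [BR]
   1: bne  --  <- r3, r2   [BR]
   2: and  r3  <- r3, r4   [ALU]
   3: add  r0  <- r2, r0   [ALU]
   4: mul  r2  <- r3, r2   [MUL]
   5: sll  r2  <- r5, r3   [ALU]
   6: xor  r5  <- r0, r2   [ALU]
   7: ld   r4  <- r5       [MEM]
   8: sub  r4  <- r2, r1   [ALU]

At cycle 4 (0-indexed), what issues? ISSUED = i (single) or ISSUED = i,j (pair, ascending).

c0: i0 beq.BR  no-port BR/BR
c1: i1&i2 bne.BR/and.ALU  dual
c2: i3&i4 add.ALU/mul.MUL  dual
c3: i5 sll.ALU  RAW r2
c4: i6 xor.ALU  RAW r5
c5: i7 ld.MEM  WAW r4
c6: i8 sub.ALU  tail

ISSUED = 6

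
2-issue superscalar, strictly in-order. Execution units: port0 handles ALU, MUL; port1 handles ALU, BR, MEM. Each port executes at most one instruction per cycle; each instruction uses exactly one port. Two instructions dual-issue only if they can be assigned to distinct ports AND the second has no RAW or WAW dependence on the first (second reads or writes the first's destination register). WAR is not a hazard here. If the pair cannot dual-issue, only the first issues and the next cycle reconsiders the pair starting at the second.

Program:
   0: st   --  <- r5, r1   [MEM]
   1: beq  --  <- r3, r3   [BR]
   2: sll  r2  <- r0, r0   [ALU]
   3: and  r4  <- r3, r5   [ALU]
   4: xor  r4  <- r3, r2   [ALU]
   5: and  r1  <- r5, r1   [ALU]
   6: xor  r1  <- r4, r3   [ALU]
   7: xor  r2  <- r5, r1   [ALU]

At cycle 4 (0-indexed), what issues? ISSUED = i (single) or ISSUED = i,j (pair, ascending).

ISSUED = 6

0. st.MEM @i0  | no-port MEM/BR
1. beq.BR/sll.ALU @i1+i2  | 2-wide
2. and.ALU @i3  | WAW r4
3. xor.ALU/and.ALU @i4+i5  | 2-wide
4. xor.ALU @i6  | RAW r1
5. xor.ALU @i7  | tail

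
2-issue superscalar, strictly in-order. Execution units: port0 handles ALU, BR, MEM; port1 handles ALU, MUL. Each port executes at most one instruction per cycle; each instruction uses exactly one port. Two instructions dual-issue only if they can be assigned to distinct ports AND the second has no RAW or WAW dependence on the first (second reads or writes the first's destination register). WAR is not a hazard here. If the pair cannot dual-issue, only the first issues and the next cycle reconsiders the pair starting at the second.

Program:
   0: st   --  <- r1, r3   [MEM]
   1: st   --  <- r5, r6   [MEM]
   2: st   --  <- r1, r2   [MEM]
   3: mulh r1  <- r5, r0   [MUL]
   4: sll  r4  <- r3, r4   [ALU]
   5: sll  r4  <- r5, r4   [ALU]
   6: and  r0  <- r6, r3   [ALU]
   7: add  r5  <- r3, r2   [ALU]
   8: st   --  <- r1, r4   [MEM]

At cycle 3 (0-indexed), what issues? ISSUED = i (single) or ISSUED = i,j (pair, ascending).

0. st.MEM @i0  | no-port MEM/MEM
1. st.MEM @i1  | no-port MEM/MEM
2. st.MEM mulh.MUL @i2/i3  | dual
3. sll.ALU @i4  | RAW+WAW r4
4. sll.ALU and.ALU @i5/i6  | dual
5. add.ALU st.MEM @i7/i8  | dual

ISSUED = 4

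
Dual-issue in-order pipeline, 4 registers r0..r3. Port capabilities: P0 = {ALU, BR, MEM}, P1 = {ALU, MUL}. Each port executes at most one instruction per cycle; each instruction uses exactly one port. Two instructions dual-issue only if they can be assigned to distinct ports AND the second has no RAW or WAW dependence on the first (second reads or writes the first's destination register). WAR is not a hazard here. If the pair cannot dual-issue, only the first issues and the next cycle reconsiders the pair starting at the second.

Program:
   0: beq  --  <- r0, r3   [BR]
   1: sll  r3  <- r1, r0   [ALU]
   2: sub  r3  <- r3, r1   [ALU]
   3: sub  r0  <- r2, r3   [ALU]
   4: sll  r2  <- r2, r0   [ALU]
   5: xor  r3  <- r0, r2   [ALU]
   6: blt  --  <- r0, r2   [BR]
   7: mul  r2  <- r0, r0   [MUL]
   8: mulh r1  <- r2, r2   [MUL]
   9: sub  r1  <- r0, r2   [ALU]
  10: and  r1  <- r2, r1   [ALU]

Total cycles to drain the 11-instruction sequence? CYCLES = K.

CYCLES = 9

#0 head=0: beq+sll i0+i1 2-wide
#1 head=2: sub i2 RAW r3
#2 head=3: sub i3 RAW r0
#3 head=4: sll i4 RAW r2
#4 head=5: xor+blt i5+i6 2-wide
#5 head=7: mul i7 no-port MUL/MUL
#6 head=8: mulh i8 WAW r1
#7 head=9: sub i9 RAW+WAW r1
#8 head=10: and i10 tail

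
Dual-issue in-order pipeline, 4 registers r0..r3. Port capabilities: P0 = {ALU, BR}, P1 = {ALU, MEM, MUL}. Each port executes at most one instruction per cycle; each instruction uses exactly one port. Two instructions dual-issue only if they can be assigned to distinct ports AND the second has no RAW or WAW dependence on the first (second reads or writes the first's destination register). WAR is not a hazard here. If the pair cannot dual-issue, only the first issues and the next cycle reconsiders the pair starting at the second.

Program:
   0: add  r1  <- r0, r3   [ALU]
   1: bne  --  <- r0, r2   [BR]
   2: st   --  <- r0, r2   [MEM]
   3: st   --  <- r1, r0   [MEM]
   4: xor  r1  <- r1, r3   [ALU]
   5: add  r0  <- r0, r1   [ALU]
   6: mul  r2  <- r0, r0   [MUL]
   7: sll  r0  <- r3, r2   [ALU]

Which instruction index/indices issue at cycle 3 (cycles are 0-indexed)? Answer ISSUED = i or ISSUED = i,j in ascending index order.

ISSUED = 5

#0 head=0: add.ALU;bne.BR i0/i1 dual
#1 head=2: st.MEM i2 no-port MEM/MEM
#2 head=3: st.MEM;xor.ALU i3/i4 dual
#3 head=5: add.ALU i5 RAW r0
#4 head=6: mul.MUL i6 RAW r2
#5 head=7: sll.ALU i7 tail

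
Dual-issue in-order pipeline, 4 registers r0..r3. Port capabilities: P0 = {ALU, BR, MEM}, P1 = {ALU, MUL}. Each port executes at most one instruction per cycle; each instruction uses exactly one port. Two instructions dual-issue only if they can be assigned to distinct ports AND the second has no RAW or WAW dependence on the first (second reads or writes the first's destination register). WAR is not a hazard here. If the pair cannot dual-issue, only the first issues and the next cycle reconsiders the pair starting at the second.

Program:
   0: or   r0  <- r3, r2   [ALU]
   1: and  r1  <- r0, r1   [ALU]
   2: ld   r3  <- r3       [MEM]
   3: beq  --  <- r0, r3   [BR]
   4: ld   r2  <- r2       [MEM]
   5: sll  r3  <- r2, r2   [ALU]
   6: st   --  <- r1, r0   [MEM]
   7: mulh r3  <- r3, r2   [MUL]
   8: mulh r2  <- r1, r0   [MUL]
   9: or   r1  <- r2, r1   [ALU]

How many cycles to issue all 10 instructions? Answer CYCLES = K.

[0] i0  or.ALU  -- RAW r0
[1] i1+i2  and.ALU+ld.MEM  -- pair
[2] i3  beq.BR  -- no-port BR/MEM
[3] i4  ld.MEM  -- RAW r2
[4] i5+i6  sll.ALU+st.MEM  -- pair
[5] i7  mulh.MUL  -- no-port MUL/MUL
[6] i8  mulh.MUL  -- RAW r2
[7] i9  or.ALU  -- tail

CYCLES = 8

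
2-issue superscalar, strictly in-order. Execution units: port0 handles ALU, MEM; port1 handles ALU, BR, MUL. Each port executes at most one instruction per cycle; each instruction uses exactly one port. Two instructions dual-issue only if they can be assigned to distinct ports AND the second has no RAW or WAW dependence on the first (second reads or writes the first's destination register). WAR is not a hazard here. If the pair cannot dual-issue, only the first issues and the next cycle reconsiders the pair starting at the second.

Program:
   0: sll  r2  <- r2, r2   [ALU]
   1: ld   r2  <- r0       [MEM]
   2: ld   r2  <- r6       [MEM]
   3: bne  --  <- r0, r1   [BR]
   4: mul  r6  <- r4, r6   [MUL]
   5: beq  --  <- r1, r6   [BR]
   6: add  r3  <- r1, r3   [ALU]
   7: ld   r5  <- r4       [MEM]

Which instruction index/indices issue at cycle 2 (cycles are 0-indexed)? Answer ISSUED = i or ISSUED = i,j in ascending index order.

ISSUED = 2,3

0. sll @i0  | WAW r2
1. ld @i1  | no-port MEM/MEM
2. ld bne @i2&i3  | 2-wide
3. mul @i4  | no-port MUL/BR
4. beq add @i5&i6  | 2-wide
5. ld @i7  | tail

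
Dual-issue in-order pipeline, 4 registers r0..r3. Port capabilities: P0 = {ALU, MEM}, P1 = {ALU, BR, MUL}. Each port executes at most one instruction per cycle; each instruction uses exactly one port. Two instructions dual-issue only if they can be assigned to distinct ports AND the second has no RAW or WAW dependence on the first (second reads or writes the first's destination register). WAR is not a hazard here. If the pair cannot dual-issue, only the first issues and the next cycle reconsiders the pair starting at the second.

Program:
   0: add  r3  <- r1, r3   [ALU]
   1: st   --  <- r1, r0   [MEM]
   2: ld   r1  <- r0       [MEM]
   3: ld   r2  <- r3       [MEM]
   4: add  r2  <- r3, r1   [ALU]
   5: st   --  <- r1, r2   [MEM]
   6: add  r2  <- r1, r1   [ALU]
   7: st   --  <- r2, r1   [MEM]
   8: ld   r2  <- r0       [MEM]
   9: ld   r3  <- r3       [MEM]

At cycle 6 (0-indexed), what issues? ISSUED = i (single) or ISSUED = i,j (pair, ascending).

ISSUED = 8

0. add.ALU/st.MEM @i0&i1  | dual
1. ld.MEM @i2  | no-port MEM/MEM
2. ld.MEM @i3  | WAW r2
3. add.ALU @i4  | RAW r2
4. st.MEM/add.ALU @i5&i6  | dual
5. st.MEM @i7  | no-port MEM/MEM
6. ld.MEM @i8  | no-port MEM/MEM
7. ld.MEM @i9  | tail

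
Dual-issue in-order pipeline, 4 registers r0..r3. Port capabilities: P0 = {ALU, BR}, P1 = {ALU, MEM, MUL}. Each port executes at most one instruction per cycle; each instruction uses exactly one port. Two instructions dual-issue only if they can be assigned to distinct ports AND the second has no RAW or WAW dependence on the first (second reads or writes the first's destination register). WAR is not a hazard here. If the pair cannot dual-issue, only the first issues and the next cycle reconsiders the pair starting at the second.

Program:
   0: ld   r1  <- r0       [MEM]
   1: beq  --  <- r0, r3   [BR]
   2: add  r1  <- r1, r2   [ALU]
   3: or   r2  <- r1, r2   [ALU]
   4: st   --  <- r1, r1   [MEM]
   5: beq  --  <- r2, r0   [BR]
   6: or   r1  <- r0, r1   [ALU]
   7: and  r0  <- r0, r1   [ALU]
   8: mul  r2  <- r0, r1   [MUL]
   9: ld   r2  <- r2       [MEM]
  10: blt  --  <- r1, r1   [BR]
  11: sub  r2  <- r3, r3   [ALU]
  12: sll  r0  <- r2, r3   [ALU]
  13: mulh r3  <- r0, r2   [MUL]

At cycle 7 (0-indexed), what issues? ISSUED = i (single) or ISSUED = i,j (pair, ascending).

#0 head=0: ld/beq i0,i1 dual
#1 head=2: add i2 RAW r1
#2 head=3: or/st i3,i4 dual
#3 head=5: beq/or i5,i6 dual
#4 head=7: and i7 RAW r0
#5 head=8: mul i8 no-port MUL/MEM
#6 head=9: ld/blt i9,i10 dual
#7 head=11: sub i11 RAW r2
#8 head=12: sll i12 RAW r0
#9 head=13: mulh i13 tail

ISSUED = 11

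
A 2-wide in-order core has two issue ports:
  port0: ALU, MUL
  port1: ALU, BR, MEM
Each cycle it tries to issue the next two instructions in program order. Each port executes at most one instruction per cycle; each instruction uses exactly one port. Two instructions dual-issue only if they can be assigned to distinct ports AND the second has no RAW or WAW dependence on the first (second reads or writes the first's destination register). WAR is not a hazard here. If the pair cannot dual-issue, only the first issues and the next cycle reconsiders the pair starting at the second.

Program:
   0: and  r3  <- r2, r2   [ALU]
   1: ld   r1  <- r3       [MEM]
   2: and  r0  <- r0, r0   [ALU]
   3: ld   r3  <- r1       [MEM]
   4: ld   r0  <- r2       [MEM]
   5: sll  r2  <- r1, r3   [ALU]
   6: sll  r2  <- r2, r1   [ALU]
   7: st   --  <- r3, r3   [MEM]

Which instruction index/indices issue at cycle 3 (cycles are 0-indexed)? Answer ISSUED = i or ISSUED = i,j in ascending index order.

ISSUED = 4,5

c0: i0 and  RAW r3
c1: i1,i2 ld/and  2-wide
c2: i3 ld  no-port MEM/MEM
c3: i4,i5 ld/sll  2-wide
c4: i6,i7 sll/st  2-wide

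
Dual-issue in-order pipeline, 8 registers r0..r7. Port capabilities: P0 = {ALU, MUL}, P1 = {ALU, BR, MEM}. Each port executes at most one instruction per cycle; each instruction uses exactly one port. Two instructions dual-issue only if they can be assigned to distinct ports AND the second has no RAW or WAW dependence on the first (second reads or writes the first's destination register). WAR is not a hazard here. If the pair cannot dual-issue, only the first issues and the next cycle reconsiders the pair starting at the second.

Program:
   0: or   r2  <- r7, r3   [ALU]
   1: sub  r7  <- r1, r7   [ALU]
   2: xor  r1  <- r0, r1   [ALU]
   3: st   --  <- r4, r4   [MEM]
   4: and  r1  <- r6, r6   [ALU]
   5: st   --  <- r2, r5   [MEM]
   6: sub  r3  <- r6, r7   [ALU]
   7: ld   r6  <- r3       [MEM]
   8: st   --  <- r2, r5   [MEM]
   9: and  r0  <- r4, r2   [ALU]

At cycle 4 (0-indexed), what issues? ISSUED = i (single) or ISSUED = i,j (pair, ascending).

0. or.ALU;sub.ALU @i0&i1  | dual
1. xor.ALU;st.MEM @i2&i3  | dual
2. and.ALU;st.MEM @i4&i5  | dual
3. sub.ALU @i6  | RAW r3
4. ld.MEM @i7  | no-port MEM/MEM
5. st.MEM;and.ALU @i8&i9  | dual

ISSUED = 7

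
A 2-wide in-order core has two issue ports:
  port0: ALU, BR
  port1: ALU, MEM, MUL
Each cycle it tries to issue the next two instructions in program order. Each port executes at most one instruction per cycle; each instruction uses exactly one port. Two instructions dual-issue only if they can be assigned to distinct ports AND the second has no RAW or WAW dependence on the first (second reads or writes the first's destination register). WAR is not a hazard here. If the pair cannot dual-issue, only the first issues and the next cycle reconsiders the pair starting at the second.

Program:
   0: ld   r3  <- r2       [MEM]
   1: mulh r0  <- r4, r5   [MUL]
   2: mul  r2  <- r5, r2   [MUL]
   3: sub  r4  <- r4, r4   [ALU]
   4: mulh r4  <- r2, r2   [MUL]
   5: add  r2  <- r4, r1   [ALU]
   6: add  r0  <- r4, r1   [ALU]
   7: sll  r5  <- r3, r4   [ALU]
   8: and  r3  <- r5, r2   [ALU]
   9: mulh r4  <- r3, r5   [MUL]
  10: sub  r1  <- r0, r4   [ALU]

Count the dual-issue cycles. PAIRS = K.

0. ld @i0  | no-port MEM/MUL
1. mulh @i1  | no-port MUL/MUL
2. mul+sub @i2+i3  | pair
3. mulh @i4  | RAW r4
4. add+add @i5+i6  | pair
5. sll @i7  | RAW r5
6. and @i8  | RAW r3
7. mulh @i9  | RAW r4
8. sub @i10  | tail

PAIRS = 2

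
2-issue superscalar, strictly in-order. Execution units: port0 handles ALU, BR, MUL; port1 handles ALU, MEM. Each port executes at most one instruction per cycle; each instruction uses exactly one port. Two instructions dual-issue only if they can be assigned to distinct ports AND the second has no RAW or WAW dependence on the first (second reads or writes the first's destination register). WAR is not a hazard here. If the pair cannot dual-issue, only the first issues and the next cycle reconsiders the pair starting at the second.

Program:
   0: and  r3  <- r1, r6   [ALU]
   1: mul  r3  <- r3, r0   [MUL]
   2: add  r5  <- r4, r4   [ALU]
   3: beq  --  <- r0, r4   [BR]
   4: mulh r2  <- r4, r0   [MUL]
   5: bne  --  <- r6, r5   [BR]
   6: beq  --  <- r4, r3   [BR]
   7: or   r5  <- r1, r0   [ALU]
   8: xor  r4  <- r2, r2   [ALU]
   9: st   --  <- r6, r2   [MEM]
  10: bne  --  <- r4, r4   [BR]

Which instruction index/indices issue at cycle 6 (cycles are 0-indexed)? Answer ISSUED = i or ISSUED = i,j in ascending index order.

ISSUED = 8,9

0. and @i0  | RAW+WAW r3
1. mul;add @i1/i2  | 2-wide
2. beq @i3  | no-port BR/MUL
3. mulh @i4  | no-port MUL/BR
4. bne @i5  | no-port BR/BR
5. beq;or @i6/i7  | 2-wide
6. xor;st @i8/i9  | 2-wide
7. bne @i10  | tail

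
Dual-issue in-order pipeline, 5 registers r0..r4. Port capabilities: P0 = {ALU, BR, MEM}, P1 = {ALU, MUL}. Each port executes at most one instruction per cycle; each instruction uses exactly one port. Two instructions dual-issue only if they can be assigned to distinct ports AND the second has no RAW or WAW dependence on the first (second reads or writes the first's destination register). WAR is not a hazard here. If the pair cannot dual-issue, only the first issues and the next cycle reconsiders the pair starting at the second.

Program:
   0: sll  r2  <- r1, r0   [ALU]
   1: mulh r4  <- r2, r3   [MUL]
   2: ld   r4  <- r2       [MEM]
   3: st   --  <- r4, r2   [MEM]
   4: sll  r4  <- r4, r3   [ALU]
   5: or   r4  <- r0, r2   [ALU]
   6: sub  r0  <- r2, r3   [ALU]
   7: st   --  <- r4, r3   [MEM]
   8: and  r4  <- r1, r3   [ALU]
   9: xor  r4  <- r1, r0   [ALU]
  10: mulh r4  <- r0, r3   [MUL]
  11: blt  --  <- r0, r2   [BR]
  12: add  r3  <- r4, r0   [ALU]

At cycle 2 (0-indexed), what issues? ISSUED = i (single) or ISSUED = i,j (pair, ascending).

#0 head=0: sll i0 RAW r2
#1 head=1: mulh i1 WAW r4
#2 head=2: ld i2 no-port MEM/MEM
#3 head=3: st;sll i3/i4 dual
#4 head=5: or;sub i5/i6 dual
#5 head=7: st;and i7/i8 dual
#6 head=9: xor i9 WAW r4
#7 head=10: mulh;blt i10/i11 dual
#8 head=12: add i12 tail

ISSUED = 2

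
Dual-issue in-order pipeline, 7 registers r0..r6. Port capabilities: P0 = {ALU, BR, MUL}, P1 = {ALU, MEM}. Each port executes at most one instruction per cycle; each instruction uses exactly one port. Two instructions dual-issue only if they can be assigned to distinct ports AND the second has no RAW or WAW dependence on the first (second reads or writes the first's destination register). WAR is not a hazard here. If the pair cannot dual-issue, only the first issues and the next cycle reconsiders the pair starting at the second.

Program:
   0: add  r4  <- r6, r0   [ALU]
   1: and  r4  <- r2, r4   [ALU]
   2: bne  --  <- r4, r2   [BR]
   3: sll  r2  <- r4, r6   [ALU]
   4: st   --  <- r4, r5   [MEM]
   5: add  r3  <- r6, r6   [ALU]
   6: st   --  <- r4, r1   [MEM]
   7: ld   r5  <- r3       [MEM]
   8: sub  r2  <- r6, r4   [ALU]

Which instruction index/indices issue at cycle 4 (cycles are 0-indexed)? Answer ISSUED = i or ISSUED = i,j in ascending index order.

ISSUED = 6

c0: i0 add.ALU  RAW+WAW r4
c1: i1 and.ALU  RAW r4
c2: i2,i3 bne.BR/sll.ALU  2-wide
c3: i4,i5 st.MEM/add.ALU  2-wide
c4: i6 st.MEM  no-port MEM/MEM
c5: i7,i8 ld.MEM/sub.ALU  2-wide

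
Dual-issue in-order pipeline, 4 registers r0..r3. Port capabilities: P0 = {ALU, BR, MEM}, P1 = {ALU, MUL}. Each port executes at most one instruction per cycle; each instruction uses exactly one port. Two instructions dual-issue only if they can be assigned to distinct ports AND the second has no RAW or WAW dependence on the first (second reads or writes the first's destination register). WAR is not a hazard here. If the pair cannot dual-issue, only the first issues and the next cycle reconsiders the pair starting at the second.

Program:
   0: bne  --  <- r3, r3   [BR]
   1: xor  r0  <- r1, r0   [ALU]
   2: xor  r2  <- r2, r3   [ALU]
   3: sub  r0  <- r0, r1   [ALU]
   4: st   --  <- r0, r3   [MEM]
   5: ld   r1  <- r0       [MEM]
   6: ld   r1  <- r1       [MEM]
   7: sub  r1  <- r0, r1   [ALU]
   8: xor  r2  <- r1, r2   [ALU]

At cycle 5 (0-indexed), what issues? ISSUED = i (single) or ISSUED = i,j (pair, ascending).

ISSUED = 7

#0 head=0: bne xor i0&i1 pair
#1 head=2: xor sub i2&i3 pair
#2 head=4: st i4 no-port MEM/MEM
#3 head=5: ld i5 no-port MEM/MEM
#4 head=6: ld i6 RAW+WAW r1
#5 head=7: sub i7 RAW r1
#6 head=8: xor i8 tail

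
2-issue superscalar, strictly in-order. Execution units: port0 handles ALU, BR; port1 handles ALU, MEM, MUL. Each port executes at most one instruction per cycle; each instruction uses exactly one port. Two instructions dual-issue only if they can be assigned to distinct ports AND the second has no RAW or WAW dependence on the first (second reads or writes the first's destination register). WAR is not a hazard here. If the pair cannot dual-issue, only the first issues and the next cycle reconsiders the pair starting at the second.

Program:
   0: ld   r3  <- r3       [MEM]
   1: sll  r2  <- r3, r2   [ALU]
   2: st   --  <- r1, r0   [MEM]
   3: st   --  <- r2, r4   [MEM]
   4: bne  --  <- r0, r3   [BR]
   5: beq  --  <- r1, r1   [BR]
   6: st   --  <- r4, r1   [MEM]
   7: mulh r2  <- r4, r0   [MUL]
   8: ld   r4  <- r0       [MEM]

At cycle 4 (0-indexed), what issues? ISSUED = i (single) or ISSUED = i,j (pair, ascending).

ISSUED = 7

0. ld.MEM @i0  | RAW r3
1. sll.ALU st.MEM @i1+i2  | 2-wide
2. st.MEM bne.BR @i3+i4  | 2-wide
3. beq.BR st.MEM @i5+i6  | 2-wide
4. mulh.MUL @i7  | no-port MUL/MEM
5. ld.MEM @i8  | tail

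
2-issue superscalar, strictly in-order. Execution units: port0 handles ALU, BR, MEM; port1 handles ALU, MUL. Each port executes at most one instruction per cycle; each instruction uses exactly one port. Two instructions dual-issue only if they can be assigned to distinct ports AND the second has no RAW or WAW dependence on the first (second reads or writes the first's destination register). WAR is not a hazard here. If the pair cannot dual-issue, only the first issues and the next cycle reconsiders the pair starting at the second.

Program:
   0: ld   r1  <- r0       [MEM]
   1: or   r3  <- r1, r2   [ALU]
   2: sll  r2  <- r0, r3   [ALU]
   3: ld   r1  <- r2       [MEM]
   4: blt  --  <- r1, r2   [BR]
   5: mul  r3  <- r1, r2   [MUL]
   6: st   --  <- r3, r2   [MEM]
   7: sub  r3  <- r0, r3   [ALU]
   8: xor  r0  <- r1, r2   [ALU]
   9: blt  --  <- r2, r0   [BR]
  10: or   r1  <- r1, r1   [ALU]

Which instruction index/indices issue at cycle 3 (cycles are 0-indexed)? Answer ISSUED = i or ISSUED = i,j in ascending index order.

ISSUED = 3

[0] i0  ld  -- RAW r1
[1] i1  or  -- RAW r3
[2] i2  sll  -- RAW r2
[3] i3  ld  -- no-port MEM/BR
[4] i4+i5  blt mul  -- 2-wide
[5] i6+i7  st sub  -- 2-wide
[6] i8  xor  -- RAW r0
[7] i9+i10  blt or  -- 2-wide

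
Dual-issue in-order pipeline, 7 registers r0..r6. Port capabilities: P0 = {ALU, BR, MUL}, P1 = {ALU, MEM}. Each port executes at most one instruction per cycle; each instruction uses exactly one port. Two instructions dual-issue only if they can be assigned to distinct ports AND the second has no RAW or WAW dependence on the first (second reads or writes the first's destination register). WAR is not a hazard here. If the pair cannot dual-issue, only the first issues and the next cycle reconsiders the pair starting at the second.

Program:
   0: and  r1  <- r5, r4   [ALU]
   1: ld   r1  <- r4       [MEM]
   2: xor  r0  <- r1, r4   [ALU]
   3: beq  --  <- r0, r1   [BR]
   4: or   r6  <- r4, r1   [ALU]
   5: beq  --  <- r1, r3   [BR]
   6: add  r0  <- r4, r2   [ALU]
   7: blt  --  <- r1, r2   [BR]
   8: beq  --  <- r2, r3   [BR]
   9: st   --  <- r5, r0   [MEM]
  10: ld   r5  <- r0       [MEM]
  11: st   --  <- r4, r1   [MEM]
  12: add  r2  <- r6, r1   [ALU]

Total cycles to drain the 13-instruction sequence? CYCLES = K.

CYCLES = 9

#0 head=0: and i0 WAW r1
#1 head=1: ld i1 RAW r1
#2 head=2: xor i2 RAW r0
#3 head=3: beq+or i3/i4 pair
#4 head=5: beq+add i5/i6 pair
#5 head=7: blt i7 no-port BR/BR
#6 head=8: beq+st i8/i9 pair
#7 head=10: ld i10 no-port MEM/MEM
#8 head=11: st+add i11/i12 pair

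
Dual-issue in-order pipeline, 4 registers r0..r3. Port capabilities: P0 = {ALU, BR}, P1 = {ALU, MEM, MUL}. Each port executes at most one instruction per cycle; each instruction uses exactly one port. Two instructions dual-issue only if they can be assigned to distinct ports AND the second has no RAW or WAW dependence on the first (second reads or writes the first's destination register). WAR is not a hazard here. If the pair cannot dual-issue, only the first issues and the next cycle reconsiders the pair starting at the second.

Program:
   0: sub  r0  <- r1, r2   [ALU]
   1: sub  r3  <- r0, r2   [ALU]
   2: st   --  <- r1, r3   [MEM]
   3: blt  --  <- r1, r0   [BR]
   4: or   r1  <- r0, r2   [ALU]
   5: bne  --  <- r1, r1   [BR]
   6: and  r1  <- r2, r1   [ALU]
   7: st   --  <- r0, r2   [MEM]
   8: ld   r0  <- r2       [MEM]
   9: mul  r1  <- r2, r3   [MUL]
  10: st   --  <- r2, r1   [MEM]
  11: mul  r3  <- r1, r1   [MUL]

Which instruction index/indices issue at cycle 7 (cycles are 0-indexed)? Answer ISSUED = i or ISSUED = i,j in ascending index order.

ISSUED = 9

t=0 i0:sub.ALU ; RAW r0
t=1 i1:sub.ALU ; RAW r3
t=2 i2/i3:st.MEM+blt.BR ; 2-wide
t=3 i4:or.ALU ; RAW r1
t=4 i5/i6:bne.BR+and.ALU ; 2-wide
t=5 i7:st.MEM ; no-port MEM/MEM
t=6 i8:ld.MEM ; no-port MEM/MUL
t=7 i9:mul.MUL ; no-port MUL/MEM
t=8 i10:st.MEM ; no-port MEM/MUL
t=9 i11:mul.MUL ; tail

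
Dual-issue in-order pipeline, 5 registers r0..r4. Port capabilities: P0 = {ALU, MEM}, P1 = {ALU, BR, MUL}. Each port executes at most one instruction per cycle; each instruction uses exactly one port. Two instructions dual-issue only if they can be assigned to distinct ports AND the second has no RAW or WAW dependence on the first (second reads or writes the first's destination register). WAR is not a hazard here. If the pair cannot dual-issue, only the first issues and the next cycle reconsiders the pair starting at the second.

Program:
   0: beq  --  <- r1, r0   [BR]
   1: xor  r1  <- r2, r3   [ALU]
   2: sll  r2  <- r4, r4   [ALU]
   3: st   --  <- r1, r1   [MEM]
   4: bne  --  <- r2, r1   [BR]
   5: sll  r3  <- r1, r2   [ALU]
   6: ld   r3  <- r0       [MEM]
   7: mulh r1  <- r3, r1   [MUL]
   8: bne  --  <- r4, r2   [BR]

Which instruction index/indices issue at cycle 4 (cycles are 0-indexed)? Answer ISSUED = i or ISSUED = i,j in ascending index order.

t=0 i0/i1:beq xor ; pair
t=1 i2/i3:sll st ; pair
t=2 i4/i5:bne sll ; pair
t=3 i6:ld ; RAW r3
t=4 i7:mulh ; no-port MUL/BR
t=5 i8:bne ; tail

ISSUED = 7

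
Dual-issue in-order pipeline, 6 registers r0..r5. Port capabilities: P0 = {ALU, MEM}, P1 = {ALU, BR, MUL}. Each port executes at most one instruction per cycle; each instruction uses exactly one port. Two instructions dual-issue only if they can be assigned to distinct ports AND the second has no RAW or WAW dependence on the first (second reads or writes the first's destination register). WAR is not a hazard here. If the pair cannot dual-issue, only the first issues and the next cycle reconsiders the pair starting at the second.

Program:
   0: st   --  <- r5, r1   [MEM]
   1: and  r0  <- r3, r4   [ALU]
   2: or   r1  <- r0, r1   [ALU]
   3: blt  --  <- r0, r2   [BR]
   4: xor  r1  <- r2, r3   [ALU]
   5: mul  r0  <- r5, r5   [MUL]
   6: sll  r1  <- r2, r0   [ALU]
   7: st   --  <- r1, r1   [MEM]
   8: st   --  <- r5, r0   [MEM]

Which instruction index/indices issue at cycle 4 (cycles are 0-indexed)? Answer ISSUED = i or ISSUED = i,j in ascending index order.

ISSUED = 7

[0] i0&i1  st.MEM/and.ALU  -- dual
[1] i2&i3  or.ALU/blt.BR  -- dual
[2] i4&i5  xor.ALU/mul.MUL  -- dual
[3] i6  sll.ALU  -- RAW r1
[4] i7  st.MEM  -- no-port MEM/MEM
[5] i8  st.MEM  -- tail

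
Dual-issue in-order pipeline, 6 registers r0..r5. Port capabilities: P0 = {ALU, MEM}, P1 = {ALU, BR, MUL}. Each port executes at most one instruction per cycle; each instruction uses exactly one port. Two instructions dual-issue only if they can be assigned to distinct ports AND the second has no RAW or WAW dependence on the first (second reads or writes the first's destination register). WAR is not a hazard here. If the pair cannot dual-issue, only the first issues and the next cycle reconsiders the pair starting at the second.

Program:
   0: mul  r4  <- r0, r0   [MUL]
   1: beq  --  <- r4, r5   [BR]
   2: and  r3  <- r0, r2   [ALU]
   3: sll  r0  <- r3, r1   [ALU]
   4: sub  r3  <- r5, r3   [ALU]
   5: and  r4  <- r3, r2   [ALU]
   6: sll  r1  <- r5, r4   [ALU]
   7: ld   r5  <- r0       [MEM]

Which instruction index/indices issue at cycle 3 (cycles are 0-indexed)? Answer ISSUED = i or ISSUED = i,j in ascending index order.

t=0 i0:mul ; no-port MUL/BR
t=1 i1,i2:beq+and ; dual
t=2 i3,i4:sll+sub ; dual
t=3 i5:and ; RAW r4
t=4 i6,i7:sll+ld ; dual

ISSUED = 5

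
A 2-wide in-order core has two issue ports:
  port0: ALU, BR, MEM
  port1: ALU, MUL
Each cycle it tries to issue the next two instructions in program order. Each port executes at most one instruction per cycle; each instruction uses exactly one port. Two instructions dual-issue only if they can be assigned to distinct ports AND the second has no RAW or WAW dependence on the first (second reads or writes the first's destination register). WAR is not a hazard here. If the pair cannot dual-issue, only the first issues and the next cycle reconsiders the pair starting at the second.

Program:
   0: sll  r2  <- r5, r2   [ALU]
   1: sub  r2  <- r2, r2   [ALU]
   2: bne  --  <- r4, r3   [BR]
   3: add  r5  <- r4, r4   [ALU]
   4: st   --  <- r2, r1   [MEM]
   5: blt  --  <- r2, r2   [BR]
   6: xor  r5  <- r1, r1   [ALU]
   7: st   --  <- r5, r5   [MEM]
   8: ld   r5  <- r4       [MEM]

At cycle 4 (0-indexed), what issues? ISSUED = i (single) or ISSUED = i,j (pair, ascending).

t=0 i0:sll.ALU ; RAW+WAW r2
t=1 i1/i2:sub.ALU/bne.BR ; dual
t=2 i3/i4:add.ALU/st.MEM ; dual
t=3 i5/i6:blt.BR/xor.ALU ; dual
t=4 i7:st.MEM ; no-port MEM/MEM
t=5 i8:ld.MEM ; tail

ISSUED = 7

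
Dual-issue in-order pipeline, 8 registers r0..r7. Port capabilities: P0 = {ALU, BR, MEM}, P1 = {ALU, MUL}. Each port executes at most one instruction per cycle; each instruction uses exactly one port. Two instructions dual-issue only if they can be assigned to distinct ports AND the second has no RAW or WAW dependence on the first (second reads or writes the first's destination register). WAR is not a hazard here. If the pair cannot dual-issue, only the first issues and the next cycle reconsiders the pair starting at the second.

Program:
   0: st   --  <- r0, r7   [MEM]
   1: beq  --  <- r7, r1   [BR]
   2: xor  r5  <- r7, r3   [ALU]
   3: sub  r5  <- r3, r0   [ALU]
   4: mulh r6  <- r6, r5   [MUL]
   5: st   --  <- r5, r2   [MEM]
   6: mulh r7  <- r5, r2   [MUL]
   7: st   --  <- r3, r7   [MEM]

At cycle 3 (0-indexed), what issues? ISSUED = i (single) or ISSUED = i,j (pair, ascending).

ISSUED = 4,5

c0: i0 st.MEM  no-port MEM/BR
c1: i1,i2 beq.BR+xor.ALU  pair
c2: i3 sub.ALU  RAW r5
c3: i4,i5 mulh.MUL+st.MEM  pair
c4: i6 mulh.MUL  RAW r7
c5: i7 st.MEM  tail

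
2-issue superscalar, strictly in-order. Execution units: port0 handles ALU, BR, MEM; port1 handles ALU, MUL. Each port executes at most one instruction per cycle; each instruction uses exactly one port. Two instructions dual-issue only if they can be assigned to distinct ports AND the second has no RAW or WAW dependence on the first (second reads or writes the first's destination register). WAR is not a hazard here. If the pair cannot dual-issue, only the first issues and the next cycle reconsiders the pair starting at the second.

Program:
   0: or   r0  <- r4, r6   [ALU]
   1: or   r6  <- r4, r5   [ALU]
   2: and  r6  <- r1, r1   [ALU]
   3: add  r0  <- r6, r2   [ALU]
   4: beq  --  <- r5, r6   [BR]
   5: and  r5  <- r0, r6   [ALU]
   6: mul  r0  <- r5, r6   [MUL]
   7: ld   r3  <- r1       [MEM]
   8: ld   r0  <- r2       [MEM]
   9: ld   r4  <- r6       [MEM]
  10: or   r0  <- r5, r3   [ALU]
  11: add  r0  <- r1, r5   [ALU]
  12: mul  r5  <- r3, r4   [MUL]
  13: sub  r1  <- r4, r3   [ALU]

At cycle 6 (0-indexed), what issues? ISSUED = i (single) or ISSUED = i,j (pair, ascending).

ISSUED = 9,10

[0] i0,i1  or;or  -- pair
[1] i2  and  -- RAW r6
[2] i3,i4  add;beq  -- pair
[3] i5  and  -- RAW r5
[4] i6,i7  mul;ld  -- pair
[5] i8  ld  -- no-port MEM/MEM
[6] i9,i10  ld;or  -- pair
[7] i11,i12  add;mul  -- pair
[8] i13  sub  -- tail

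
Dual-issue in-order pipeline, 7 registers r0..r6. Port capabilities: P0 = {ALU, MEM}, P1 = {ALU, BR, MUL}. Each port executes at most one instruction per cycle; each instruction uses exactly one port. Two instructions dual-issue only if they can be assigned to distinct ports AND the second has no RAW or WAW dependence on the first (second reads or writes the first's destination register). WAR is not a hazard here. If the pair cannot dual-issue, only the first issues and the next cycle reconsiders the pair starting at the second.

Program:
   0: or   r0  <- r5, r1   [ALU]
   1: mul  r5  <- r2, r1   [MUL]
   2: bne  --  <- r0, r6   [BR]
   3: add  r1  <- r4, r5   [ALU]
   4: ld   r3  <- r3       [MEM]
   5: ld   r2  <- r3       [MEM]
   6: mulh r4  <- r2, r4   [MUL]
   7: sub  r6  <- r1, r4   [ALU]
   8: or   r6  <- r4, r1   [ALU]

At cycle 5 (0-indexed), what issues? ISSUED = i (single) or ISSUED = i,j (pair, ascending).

ISSUED = 7

[0] i0/i1  or.ALU+mul.MUL  -- 2-wide
[1] i2/i3  bne.BR+add.ALU  -- 2-wide
[2] i4  ld.MEM  -- no-port MEM/MEM
[3] i5  ld.MEM  -- RAW r2
[4] i6  mulh.MUL  -- RAW r4
[5] i7  sub.ALU  -- WAW r6
[6] i8  or.ALU  -- tail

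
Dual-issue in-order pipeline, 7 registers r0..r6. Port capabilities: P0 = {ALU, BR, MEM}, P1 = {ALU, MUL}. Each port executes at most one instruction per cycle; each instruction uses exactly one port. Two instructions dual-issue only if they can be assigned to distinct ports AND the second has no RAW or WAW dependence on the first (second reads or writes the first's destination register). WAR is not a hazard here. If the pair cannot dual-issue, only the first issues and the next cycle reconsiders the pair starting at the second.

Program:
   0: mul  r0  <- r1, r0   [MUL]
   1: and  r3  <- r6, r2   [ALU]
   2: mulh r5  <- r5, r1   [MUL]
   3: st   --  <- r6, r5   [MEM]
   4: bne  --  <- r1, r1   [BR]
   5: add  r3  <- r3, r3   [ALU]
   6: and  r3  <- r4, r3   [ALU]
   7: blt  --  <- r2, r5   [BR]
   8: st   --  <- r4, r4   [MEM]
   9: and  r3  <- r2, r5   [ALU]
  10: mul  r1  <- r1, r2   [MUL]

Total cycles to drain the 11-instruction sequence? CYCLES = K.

#0 head=0: mul+and i0&i1 dual
#1 head=2: mulh i2 RAW r5
#2 head=3: st i3 no-port MEM/BR
#3 head=4: bne+add i4&i5 dual
#4 head=6: and+blt i6&i7 dual
#5 head=8: st+and i8&i9 dual
#6 head=10: mul i10 tail

CYCLES = 7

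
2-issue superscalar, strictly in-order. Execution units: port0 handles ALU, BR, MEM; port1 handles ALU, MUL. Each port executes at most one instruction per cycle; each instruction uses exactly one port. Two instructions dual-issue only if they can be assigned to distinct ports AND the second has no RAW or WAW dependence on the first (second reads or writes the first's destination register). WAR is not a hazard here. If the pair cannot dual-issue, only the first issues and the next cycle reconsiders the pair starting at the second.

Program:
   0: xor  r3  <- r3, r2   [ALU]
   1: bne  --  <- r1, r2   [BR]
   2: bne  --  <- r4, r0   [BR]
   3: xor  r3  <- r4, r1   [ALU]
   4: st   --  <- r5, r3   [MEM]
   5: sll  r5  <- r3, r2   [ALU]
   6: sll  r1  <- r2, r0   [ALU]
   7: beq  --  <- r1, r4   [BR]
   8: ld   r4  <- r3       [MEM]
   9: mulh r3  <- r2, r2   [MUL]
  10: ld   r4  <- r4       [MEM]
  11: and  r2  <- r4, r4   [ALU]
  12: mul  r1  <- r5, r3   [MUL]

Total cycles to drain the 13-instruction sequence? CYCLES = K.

0. xor.ALU;bne.BR @i0&i1  | 2-wide
1. bne.BR;xor.ALU @i2&i3  | 2-wide
2. st.MEM;sll.ALU @i4&i5  | 2-wide
3. sll.ALU @i6  | RAW r1
4. beq.BR @i7  | no-port BR/MEM
5. ld.MEM;mulh.MUL @i8&i9  | 2-wide
6. ld.MEM @i10  | RAW r4
7. and.ALU;mul.MUL @i11&i12  | 2-wide

CYCLES = 8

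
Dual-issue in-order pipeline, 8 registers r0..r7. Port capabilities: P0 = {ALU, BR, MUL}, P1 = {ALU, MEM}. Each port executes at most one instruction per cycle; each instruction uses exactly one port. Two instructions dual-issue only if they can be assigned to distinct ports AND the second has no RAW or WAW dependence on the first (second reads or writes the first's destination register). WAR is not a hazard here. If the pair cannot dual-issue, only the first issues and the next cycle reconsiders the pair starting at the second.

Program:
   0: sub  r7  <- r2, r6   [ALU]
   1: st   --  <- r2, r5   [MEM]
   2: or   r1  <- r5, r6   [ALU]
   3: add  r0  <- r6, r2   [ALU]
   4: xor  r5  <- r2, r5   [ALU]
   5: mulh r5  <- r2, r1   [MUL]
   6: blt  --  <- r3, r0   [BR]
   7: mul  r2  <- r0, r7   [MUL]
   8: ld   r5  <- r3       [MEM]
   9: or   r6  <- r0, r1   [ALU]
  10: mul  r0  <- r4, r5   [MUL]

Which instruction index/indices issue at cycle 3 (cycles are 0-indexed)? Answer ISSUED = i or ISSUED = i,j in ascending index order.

ISSUED = 5

c0: i0&i1 sub;st  2-wide
c1: i2&i3 or;add  2-wide
c2: i4 xor  WAW r5
c3: i5 mulh  no-port MUL/BR
c4: i6 blt  no-port BR/MUL
c5: i7&i8 mul;ld  2-wide
c6: i9&i10 or;mul  2-wide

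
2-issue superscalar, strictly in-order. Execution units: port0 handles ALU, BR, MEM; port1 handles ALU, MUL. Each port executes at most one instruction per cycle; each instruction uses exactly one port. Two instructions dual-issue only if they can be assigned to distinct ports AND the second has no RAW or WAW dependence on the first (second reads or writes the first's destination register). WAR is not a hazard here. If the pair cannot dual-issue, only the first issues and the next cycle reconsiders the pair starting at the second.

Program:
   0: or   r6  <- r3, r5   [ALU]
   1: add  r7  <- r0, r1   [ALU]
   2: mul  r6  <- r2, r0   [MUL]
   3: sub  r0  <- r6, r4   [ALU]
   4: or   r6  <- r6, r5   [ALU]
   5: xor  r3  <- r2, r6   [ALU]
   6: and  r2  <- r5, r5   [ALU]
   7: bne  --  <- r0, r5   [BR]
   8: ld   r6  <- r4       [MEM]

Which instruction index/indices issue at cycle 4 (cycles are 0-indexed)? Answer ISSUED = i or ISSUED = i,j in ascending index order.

t=0 i0,i1:or.ALU+add.ALU ; pair
t=1 i2:mul.MUL ; RAW r6
t=2 i3,i4:sub.ALU+or.ALU ; pair
t=3 i5,i6:xor.ALU+and.ALU ; pair
t=4 i7:bne.BR ; no-port BR/MEM
t=5 i8:ld.MEM ; tail

ISSUED = 7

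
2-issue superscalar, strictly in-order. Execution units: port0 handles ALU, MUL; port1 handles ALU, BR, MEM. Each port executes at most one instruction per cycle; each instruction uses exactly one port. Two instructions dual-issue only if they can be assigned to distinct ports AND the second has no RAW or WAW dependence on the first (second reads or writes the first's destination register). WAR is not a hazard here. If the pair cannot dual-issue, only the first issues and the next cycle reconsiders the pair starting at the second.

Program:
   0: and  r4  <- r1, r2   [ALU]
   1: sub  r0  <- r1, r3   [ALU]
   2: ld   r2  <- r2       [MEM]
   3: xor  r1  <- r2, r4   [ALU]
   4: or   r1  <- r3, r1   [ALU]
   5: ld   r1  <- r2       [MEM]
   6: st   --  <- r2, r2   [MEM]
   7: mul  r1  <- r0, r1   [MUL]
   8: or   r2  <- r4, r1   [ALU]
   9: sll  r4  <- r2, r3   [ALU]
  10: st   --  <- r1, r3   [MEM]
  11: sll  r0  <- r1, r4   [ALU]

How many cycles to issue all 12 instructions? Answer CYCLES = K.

CYCLES = 9

[0] i0,i1  and;sub  -- 2-wide
[1] i2  ld  -- RAW r2
[2] i3  xor  -- RAW+WAW r1
[3] i4  or  -- WAW r1
[4] i5  ld  -- no-port MEM/MEM
[5] i6,i7  st;mul  -- 2-wide
[6] i8  or  -- RAW r2
[7] i9,i10  sll;st  -- 2-wide
[8] i11  sll  -- tail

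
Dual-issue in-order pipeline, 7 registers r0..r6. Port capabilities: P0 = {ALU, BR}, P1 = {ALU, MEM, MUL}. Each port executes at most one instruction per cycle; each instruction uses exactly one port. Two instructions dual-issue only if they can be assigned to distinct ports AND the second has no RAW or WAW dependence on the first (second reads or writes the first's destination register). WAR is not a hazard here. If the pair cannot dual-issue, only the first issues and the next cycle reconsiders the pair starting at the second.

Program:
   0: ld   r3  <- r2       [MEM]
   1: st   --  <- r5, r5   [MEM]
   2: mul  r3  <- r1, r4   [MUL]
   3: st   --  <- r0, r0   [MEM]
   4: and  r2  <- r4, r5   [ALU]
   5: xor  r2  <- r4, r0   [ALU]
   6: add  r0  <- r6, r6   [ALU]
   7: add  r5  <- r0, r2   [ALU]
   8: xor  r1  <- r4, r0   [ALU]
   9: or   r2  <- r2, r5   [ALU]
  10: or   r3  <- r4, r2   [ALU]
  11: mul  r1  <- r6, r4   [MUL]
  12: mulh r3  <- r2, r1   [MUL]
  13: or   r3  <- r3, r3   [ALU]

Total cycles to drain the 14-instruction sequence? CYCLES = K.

CYCLES = 10

c0: i0 ld.MEM  no-port MEM/MEM
c1: i1 st.MEM  no-port MEM/MUL
c2: i2 mul.MUL  no-port MUL/MEM
c3: i3/i4 st.MEM/and.ALU  dual
c4: i5/i6 xor.ALU/add.ALU  dual
c5: i7/i8 add.ALU/xor.ALU  dual
c6: i9 or.ALU  RAW r2
c7: i10/i11 or.ALU/mul.MUL  dual
c8: i12 mulh.MUL  RAW+WAW r3
c9: i13 or.ALU  tail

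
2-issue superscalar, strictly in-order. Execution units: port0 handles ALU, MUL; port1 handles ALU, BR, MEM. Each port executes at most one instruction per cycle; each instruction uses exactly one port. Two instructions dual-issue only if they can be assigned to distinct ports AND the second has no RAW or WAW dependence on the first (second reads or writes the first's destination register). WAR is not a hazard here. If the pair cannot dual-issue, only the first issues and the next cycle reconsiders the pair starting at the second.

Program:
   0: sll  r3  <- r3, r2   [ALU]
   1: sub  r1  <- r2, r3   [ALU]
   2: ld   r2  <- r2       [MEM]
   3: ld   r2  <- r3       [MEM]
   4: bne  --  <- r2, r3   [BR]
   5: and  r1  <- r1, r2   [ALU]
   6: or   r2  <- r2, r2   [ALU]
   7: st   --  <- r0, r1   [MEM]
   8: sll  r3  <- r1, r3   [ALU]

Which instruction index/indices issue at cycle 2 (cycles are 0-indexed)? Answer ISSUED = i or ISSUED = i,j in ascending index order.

t=0 i0:sll.ALU ; RAW r3
t=1 i1/i2:sub.ALU+ld.MEM ; pair
t=2 i3:ld.MEM ; no-port MEM/BR
t=3 i4/i5:bne.BR+and.ALU ; pair
t=4 i6/i7:or.ALU+st.MEM ; pair
t=5 i8:sll.ALU ; tail

ISSUED = 3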